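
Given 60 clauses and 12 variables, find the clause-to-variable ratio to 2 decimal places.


Clause-to-variable ratio = clauses / variables.
60 / 12 = 5.0.

5.0


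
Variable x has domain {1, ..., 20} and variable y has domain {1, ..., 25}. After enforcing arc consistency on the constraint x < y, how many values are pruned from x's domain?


For the constraint x < y, x needs a supporting value in y's domain.
x can be at most 24 (one less than y's maximum).
Valid x values from domain: 20 out of 20.
Pruned = 20 - 20 = 0.

0


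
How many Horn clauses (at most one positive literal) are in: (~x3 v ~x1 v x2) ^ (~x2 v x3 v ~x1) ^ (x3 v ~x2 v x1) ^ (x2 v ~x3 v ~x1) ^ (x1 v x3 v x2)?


A Horn clause has at most one positive literal.
Clause 1: 1 positive lit(s) -> Horn
Clause 2: 1 positive lit(s) -> Horn
Clause 3: 2 positive lit(s) -> not Horn
Clause 4: 1 positive lit(s) -> Horn
Clause 5: 3 positive lit(s) -> not Horn
Total Horn clauses = 3.

3


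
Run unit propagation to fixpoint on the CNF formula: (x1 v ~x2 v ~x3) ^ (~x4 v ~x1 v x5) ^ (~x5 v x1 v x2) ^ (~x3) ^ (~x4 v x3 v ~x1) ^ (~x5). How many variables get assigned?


Unit propagation repeatedly assigns the literal in any unit clause, then simplifies.
Assignments in order: x3 = F, x5 = F.
No further unit clauses remain.
Total variables assigned = 2.

2


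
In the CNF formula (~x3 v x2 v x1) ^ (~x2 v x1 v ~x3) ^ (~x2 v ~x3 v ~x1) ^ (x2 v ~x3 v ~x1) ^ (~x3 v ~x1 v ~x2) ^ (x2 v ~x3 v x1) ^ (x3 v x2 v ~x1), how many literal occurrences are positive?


Scan each clause for unnegated literals.
Clause 1: 2 positive; Clause 2: 1 positive; Clause 3: 0 positive; Clause 4: 1 positive; Clause 5: 0 positive; Clause 6: 2 positive; Clause 7: 2 positive.
Total positive literal occurrences = 8.

8


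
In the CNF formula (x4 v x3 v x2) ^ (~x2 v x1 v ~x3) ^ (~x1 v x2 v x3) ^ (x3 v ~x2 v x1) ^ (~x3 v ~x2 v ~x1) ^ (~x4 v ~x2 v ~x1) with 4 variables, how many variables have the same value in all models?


Find all satisfying assignments: 6 model(s).
Check which variables have the same value in every model.
No variable is fixed across all models.
Backbone size = 0.

0


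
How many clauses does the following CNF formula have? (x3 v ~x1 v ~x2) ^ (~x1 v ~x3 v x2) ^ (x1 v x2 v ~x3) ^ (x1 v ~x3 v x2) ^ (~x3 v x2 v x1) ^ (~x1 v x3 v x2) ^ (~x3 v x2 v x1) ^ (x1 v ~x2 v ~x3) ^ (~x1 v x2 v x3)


Each group enclosed in parentheses joined by ^ is one clause.
Counting the conjuncts: 9 clauses.

9


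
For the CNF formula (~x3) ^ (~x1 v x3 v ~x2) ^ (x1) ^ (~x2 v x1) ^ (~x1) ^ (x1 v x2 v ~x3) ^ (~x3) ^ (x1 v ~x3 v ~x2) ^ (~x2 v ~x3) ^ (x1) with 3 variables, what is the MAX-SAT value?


Enumerate all 8 truth assignments.
For each, count how many of the 10 clauses are satisfied.
The formula is not fully satisfiable, so the maximum is below 10.
Maximum simultaneously satisfiable clauses = 9.

9


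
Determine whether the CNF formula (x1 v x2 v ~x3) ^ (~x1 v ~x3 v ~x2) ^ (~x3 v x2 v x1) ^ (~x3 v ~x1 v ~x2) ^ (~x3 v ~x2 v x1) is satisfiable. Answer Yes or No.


Check all 8 possible truth assignments.
Number of satisfying assignments found: 5.
The formula is satisfiable.

Yes


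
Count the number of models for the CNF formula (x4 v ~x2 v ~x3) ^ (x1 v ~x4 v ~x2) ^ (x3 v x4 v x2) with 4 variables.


Enumerate all 16 truth assignments over 4 variables.
Test each against every clause.
Satisfying assignments found: 10.

10


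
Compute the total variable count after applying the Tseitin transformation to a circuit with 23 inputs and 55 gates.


The Tseitin transformation introduces one auxiliary variable per gate.
Total variables = inputs + gates = 23 + 55 = 78.

78


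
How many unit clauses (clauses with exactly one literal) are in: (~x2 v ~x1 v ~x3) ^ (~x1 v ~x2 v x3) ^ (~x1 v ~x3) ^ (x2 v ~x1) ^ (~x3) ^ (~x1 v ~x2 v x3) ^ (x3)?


A unit clause contains exactly one literal.
Unit clauses found: (~x3), (x3).
Count = 2.

2


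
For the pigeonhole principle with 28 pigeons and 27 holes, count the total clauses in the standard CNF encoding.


The PHP encoding has two parts:
1) At-least-one-hole clauses: 28 (one per pigeon, each with 27 literals).
2) At-most-one-pigeon-per-hole clauses: 27 holes * C(28,2) = 27 * 378 = 10206.
Total clauses = 28 + 10206 = 10234.

10234


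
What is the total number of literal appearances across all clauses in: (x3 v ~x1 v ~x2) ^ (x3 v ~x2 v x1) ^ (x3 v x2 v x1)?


Clause lengths: 3, 3, 3.
Sum = 3 + 3 + 3 = 9.

9


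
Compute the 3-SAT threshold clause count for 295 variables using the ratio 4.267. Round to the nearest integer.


The 3-SAT phase transition occurs at approximately 4.267 clauses per variable.
m = 4.267 * 295 = 1258.765.
Rounded to nearest integer: 1259.

1259


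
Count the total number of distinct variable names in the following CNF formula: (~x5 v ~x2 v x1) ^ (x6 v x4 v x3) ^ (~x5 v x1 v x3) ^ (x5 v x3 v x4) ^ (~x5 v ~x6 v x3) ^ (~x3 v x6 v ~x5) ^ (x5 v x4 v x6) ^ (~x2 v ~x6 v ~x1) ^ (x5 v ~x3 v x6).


Identify each distinct variable in the formula.
Variables found: x1, x2, x3, x4, x5, x6.
Total distinct variables = 6.

6


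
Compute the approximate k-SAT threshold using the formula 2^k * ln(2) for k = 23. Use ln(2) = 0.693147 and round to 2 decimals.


Using the asymptotic formula: threshold ~ 2^k * ln(2).
2^23 = 8388608.
8388608 * 0.693147 = 5814538.47.

5814538.47


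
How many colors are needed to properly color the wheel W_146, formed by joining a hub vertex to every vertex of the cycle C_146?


W_146 consists of the cycle C_146 together with a hub vertex adjacent to every cycle vertex.
The cycle C_146 needs 2 colors (even cycle -> 2).
The hub is adjacent to every cycle vertex, so it must receive a new color distinct from all of them.
Chromatic number = 2 + 1 = 3.

3


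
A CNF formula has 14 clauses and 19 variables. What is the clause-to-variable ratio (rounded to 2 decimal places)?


Clause-to-variable ratio = clauses / variables.
14 / 19 = 0.74.

0.74


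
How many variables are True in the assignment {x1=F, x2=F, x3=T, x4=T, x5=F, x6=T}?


The weight is the number of variables assigned True.
True variables: x3, x4, x6.
Weight = 3.

3


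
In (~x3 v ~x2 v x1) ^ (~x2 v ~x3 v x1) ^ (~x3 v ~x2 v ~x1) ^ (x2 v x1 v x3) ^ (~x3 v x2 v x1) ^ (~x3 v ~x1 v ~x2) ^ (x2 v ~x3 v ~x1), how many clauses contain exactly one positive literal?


A definite clause has exactly one positive literal.
Clause 1: 1 positive -> definite
Clause 2: 1 positive -> definite
Clause 3: 0 positive -> not definite
Clause 4: 3 positive -> not definite
Clause 5: 2 positive -> not definite
Clause 6: 0 positive -> not definite
Clause 7: 1 positive -> definite
Definite clause count = 3.

3


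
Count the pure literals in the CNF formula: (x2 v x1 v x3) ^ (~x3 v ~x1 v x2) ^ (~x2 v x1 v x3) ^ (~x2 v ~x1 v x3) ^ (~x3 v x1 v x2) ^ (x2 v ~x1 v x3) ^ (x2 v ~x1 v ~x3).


A pure literal appears in only one polarity across all clauses.
No pure literals found.
Count = 0.

0


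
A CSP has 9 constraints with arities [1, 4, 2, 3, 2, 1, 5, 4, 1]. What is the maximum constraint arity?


The arities are: 1, 4, 2, 3, 2, 1, 5, 4, 1.
Scan for the maximum value.
Maximum arity = 5.

5


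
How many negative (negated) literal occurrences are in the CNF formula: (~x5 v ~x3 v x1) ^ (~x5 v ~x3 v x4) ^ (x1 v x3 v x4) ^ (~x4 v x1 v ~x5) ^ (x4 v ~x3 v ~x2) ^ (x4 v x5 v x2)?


Scan each clause for negated literals.
Clause 1: 2 negative; Clause 2: 2 negative; Clause 3: 0 negative; Clause 4: 2 negative; Clause 5: 2 negative; Clause 6: 0 negative.
Total negative literal occurrences = 8.

8


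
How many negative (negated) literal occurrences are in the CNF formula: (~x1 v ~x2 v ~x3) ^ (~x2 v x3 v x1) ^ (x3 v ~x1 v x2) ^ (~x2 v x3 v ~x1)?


Scan each clause for negated literals.
Clause 1: 3 negative; Clause 2: 1 negative; Clause 3: 1 negative; Clause 4: 2 negative.
Total negative literal occurrences = 7.

7


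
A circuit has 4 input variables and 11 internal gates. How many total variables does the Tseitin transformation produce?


The Tseitin transformation introduces one auxiliary variable per gate.
Total variables = inputs + gates = 4 + 11 = 15.

15


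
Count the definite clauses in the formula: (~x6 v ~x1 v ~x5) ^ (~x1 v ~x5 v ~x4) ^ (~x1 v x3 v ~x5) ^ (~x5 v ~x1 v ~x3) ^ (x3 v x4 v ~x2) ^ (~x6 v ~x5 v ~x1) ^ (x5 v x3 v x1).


A definite clause has exactly one positive literal.
Clause 1: 0 positive -> not definite
Clause 2: 0 positive -> not definite
Clause 3: 1 positive -> definite
Clause 4: 0 positive -> not definite
Clause 5: 2 positive -> not definite
Clause 6: 0 positive -> not definite
Clause 7: 3 positive -> not definite
Definite clause count = 1.

1


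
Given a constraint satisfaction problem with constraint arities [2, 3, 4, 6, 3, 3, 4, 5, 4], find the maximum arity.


The arities are: 2, 3, 4, 6, 3, 3, 4, 5, 4.
Scan for the maximum value.
Maximum arity = 6.

6


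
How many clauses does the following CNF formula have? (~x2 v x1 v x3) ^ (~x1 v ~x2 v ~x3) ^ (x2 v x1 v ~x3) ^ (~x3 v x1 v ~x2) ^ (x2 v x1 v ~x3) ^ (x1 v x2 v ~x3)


Each group enclosed in parentheses joined by ^ is one clause.
Counting the conjuncts: 6 clauses.

6


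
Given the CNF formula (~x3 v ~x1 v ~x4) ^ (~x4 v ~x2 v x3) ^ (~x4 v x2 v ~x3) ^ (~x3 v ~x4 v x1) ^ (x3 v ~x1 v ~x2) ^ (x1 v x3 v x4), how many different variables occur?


Identify each distinct variable in the formula.
Variables found: x1, x2, x3, x4.
Total distinct variables = 4.

4


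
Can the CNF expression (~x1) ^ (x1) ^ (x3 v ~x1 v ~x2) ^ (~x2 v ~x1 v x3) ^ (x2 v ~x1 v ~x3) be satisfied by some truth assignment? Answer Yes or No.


Check all 8 possible truth assignments.
Number of satisfying assignments found: 0.
The formula is unsatisfiable.

No


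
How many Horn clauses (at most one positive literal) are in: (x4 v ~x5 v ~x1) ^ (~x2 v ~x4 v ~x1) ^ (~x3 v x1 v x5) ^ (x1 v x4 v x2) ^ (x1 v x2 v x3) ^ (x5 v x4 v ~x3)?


A Horn clause has at most one positive literal.
Clause 1: 1 positive lit(s) -> Horn
Clause 2: 0 positive lit(s) -> Horn
Clause 3: 2 positive lit(s) -> not Horn
Clause 4: 3 positive lit(s) -> not Horn
Clause 5: 3 positive lit(s) -> not Horn
Clause 6: 2 positive lit(s) -> not Horn
Total Horn clauses = 2.

2


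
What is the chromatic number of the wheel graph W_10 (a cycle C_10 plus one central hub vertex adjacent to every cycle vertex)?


W_10 consists of the cycle C_10 together with a hub vertex adjacent to every cycle vertex.
The cycle C_10 needs 2 colors (even cycle -> 2).
The hub is adjacent to every cycle vertex, so it must receive a new color distinct from all of them.
Chromatic number = 2 + 1 = 3.

3


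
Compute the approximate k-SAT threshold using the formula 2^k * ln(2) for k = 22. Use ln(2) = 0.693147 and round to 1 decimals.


Using the asymptotic formula: threshold ~ 2^k * ln(2).
2^22 = 4194304.
4194304 * 0.693147 = 2907269.2.

2907269.2


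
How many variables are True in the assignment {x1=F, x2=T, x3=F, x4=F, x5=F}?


The weight is the number of variables assigned True.
True variables: x2.
Weight = 1.

1


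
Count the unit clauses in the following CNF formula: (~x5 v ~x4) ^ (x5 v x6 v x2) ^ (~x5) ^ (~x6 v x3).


A unit clause contains exactly one literal.
Unit clauses found: (~x5).
Count = 1.

1


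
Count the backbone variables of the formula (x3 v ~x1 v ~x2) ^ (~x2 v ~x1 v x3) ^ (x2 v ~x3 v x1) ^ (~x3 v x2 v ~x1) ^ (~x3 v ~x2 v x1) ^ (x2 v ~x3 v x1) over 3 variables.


Find all satisfying assignments: 4 model(s).
Check which variables have the same value in every model.
No variable is fixed across all models.
Backbone size = 0.

0


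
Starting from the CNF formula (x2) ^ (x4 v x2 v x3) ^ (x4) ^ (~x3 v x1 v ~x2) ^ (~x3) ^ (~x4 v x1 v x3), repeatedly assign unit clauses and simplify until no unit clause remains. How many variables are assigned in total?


Unit propagation repeatedly assigns the literal in any unit clause, then simplifies.
Assignments in order: x2 = T, x4 = T, x3 = F, x1 = T.
No further unit clauses remain.
Total variables assigned = 4.

4


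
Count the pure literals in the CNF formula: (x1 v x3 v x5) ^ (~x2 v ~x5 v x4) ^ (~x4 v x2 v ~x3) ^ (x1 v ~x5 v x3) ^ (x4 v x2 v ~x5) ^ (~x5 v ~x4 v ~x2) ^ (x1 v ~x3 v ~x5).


A pure literal appears in only one polarity across all clauses.
Pure literals: x1 (positive only).
Count = 1.

1


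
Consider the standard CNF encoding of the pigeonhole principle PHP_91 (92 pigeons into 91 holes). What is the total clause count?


The PHP encoding has two parts:
1) At-least-one-hole clauses: 92 (one per pigeon, each with 91 literals).
2) At-most-one-pigeon-per-hole clauses: 91 holes * C(92,2) = 91 * 4186 = 380926.
Total clauses = 92 + 380926 = 381018.

381018


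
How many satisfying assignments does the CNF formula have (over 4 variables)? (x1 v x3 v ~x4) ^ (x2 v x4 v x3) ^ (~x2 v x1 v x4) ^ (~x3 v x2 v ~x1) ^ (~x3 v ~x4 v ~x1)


Enumerate all 16 truth assignments over 4 variables.
Test each against every clause.
Satisfying assignments found: 7.

7


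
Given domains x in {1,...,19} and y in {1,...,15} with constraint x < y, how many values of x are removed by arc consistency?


For the constraint x < y, x needs a supporting value in y's domain.
x can be at most 14 (one less than y's maximum).
Valid x values from domain: 14 out of 19.
Pruned = 19 - 14 = 5.

5


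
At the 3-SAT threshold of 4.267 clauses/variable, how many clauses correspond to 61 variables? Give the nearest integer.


The 3-SAT phase transition occurs at approximately 4.267 clauses per variable.
m = 4.267 * 61 = 260.287.
Rounded to nearest integer: 260.

260


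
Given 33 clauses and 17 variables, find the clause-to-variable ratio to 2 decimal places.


Clause-to-variable ratio = clauses / variables.
33 / 17 = 1.94.

1.94


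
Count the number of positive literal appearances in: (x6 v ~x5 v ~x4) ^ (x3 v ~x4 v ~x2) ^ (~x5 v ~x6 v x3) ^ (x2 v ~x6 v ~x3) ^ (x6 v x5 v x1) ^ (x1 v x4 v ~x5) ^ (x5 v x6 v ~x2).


Scan each clause for unnegated literals.
Clause 1: 1 positive; Clause 2: 1 positive; Clause 3: 1 positive; Clause 4: 1 positive; Clause 5: 3 positive; Clause 6: 2 positive; Clause 7: 2 positive.
Total positive literal occurrences = 11.

11


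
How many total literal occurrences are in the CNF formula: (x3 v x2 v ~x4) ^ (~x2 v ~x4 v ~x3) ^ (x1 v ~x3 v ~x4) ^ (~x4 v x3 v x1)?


Clause lengths: 3, 3, 3, 3.
Sum = 3 + 3 + 3 + 3 = 12.

12


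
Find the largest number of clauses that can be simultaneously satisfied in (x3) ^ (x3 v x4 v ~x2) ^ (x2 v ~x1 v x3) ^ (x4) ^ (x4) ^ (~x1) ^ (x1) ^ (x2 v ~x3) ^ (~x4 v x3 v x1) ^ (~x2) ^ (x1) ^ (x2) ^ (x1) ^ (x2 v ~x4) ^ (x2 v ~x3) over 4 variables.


Enumerate all 16 truth assignments.
For each, count how many of the 15 clauses are satisfied.
The formula is not fully satisfiable, so the maximum is below 15.
Maximum simultaneously satisfiable clauses = 13.

13


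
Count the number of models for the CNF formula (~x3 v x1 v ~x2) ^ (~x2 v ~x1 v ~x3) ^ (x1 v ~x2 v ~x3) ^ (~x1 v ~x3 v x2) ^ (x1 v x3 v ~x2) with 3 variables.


Enumerate all 8 truth assignments over 3 variables.
Test each against every clause.
Satisfying assignments found: 4.

4


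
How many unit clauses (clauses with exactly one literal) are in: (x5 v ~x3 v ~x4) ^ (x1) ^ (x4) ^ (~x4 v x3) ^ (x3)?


A unit clause contains exactly one literal.
Unit clauses found: (x1), (x4), (x3).
Count = 3.

3


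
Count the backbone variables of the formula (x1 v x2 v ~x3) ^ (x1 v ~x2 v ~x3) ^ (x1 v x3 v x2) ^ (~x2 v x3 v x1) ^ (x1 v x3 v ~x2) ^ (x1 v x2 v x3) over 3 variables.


Find all satisfying assignments: 4 model(s).
Check which variables have the same value in every model.
Fixed variables: x1=T.
Backbone size = 1.

1


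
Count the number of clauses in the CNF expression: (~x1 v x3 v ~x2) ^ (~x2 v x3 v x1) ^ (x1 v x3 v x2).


Each group enclosed in parentheses joined by ^ is one clause.
Counting the conjuncts: 3 clauses.

3


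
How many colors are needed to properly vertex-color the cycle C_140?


A cycle on an even number of vertices is bipartite: alternate two colors around the cycle.
Since 140 is even, two colors suffice, and at least two are needed because the graph has edges.
Chromatic number = 2.

2


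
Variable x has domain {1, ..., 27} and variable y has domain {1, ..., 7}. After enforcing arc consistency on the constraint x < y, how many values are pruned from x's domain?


For the constraint x < y, x needs a supporting value in y's domain.
x can be at most 6 (one less than y's maximum).
Valid x values from domain: 6 out of 27.
Pruned = 27 - 6 = 21.

21


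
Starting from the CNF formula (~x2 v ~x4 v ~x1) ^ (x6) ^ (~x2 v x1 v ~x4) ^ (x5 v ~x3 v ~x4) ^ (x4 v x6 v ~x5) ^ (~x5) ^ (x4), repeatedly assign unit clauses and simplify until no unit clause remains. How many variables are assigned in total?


Unit propagation repeatedly assigns the literal in any unit clause, then simplifies.
Assignments in order: x6 = T, x5 = F, x4 = T, x3 = F.
No further unit clauses remain.
Total variables assigned = 4.

4


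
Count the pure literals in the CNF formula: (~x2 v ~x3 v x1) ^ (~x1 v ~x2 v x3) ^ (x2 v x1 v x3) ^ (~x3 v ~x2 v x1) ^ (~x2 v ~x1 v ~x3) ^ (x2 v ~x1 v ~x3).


A pure literal appears in only one polarity across all clauses.
No pure literals found.
Count = 0.

0


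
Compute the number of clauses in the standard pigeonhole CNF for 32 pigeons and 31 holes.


The PHP encoding has two parts:
1) At-least-one-hole clauses: 32 (one per pigeon, each with 31 literals).
2) At-most-one-pigeon-per-hole clauses: 31 holes * C(32,2) = 31 * 496 = 15376.
Total clauses = 32 + 15376 = 15408.

15408


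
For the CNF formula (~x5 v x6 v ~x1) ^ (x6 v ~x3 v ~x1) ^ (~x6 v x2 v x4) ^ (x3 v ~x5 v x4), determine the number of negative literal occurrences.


Scan each clause for negated literals.
Clause 1: 2 negative; Clause 2: 2 negative; Clause 3: 1 negative; Clause 4: 1 negative.
Total negative literal occurrences = 6.

6


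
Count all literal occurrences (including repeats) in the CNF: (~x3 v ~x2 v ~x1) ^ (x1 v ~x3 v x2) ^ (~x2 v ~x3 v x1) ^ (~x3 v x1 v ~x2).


Clause lengths: 3, 3, 3, 3.
Sum = 3 + 3 + 3 + 3 = 12.

12


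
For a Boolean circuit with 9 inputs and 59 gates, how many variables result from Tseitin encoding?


The Tseitin transformation introduces one auxiliary variable per gate.
Total variables = inputs + gates = 9 + 59 = 68.

68


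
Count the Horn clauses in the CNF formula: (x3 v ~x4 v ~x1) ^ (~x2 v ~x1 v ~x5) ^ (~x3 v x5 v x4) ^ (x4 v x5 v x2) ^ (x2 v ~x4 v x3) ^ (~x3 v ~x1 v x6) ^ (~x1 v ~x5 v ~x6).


A Horn clause has at most one positive literal.
Clause 1: 1 positive lit(s) -> Horn
Clause 2: 0 positive lit(s) -> Horn
Clause 3: 2 positive lit(s) -> not Horn
Clause 4: 3 positive lit(s) -> not Horn
Clause 5: 2 positive lit(s) -> not Horn
Clause 6: 1 positive lit(s) -> Horn
Clause 7: 0 positive lit(s) -> Horn
Total Horn clauses = 4.

4


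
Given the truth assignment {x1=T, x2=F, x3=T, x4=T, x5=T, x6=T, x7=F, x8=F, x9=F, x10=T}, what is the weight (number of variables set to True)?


The weight is the number of variables assigned True.
True variables: x1, x3, x4, x5, x6, x10.
Weight = 6.

6


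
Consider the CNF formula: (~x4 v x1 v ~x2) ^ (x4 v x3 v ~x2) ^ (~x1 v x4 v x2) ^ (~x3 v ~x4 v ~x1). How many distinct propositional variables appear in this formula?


Identify each distinct variable in the formula.
Variables found: x1, x2, x3, x4.
Total distinct variables = 4.

4


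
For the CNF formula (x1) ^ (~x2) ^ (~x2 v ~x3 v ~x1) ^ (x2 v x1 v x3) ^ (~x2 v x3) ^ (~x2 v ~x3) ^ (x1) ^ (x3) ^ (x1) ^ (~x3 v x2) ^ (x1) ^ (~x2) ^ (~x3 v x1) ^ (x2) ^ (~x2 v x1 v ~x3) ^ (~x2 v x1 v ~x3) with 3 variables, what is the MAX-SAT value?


Enumerate all 8 truth assignments.
For each, count how many of the 16 clauses are satisfied.
The formula is not fully satisfiable, so the maximum is below 16.
Maximum simultaneously satisfiable clauses = 14.

14


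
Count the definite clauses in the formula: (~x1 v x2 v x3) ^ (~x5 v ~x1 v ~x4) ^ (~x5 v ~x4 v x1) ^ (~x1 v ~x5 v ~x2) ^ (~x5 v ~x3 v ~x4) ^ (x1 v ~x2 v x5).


A definite clause has exactly one positive literal.
Clause 1: 2 positive -> not definite
Clause 2: 0 positive -> not definite
Clause 3: 1 positive -> definite
Clause 4: 0 positive -> not definite
Clause 5: 0 positive -> not definite
Clause 6: 2 positive -> not definite
Definite clause count = 1.

1


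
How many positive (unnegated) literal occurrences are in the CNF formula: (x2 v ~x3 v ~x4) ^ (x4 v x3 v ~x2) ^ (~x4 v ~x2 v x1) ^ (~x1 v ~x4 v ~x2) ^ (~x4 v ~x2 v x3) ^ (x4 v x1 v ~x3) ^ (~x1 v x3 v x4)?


Scan each clause for unnegated literals.
Clause 1: 1 positive; Clause 2: 2 positive; Clause 3: 1 positive; Clause 4: 0 positive; Clause 5: 1 positive; Clause 6: 2 positive; Clause 7: 2 positive.
Total positive literal occurrences = 9.

9


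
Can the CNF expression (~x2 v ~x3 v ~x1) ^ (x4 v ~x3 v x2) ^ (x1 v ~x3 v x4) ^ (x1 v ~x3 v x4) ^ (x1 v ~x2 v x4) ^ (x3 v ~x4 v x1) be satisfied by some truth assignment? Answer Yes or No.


Check all 16 possible truth assignments.
Number of satisfying assignments found: 8.
The formula is satisfiable.

Yes


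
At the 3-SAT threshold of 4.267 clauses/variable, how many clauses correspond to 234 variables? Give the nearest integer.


The 3-SAT phase transition occurs at approximately 4.267 clauses per variable.
m = 4.267 * 234 = 998.478.
Rounded to nearest integer: 998.

998


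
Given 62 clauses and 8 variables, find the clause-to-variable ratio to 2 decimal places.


Clause-to-variable ratio = clauses / variables.
62 / 8 = 7.75.

7.75


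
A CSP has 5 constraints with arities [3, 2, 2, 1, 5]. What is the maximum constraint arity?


The arities are: 3, 2, 2, 1, 5.
Scan for the maximum value.
Maximum arity = 5.

5


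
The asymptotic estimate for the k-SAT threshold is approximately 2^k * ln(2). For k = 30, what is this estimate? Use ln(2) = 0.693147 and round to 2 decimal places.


Using the asymptotic formula: threshold ~ 2^k * ln(2).
2^30 = 1073741824.
1073741824 * 0.693147 = 744260924.08.

744260924.08


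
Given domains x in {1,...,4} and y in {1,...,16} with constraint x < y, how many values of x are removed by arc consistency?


For the constraint x < y, x needs a supporting value in y's domain.
x can be at most 15 (one less than y's maximum).
Valid x values from domain: 4 out of 4.
Pruned = 4 - 4 = 0.

0


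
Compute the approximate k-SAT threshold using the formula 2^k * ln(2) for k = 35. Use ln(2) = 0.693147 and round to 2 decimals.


Using the asymptotic formula: threshold ~ 2^k * ln(2).
2^35 = 34359738368.
34359738368 * 0.693147 = 23816349570.56.

23816349570.56


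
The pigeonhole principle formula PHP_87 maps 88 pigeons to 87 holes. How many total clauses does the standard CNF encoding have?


The PHP encoding has two parts:
1) At-least-one-hole clauses: 88 (one per pigeon, each with 87 literals).
2) At-most-one-pigeon-per-hole clauses: 87 holes * C(88,2) = 87 * 3828 = 333036.
Total clauses = 88 + 333036 = 333124.

333124


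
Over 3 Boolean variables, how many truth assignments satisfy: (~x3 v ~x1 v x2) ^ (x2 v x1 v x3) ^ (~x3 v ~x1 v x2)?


Enumerate all 8 truth assignments over 3 variables.
Test each against every clause.
Satisfying assignments found: 6.

6


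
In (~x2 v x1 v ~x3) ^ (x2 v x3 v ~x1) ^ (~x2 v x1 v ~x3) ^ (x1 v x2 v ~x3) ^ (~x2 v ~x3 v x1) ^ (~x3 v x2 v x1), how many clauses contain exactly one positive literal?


A definite clause has exactly one positive literal.
Clause 1: 1 positive -> definite
Clause 2: 2 positive -> not definite
Clause 3: 1 positive -> definite
Clause 4: 2 positive -> not definite
Clause 5: 1 positive -> definite
Clause 6: 2 positive -> not definite
Definite clause count = 3.

3


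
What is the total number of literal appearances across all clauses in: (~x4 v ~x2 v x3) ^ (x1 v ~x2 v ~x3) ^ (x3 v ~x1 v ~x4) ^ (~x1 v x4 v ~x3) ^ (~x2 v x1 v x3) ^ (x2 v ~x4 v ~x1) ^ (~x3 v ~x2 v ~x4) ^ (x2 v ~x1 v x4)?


Clause lengths: 3, 3, 3, 3, 3, 3, 3, 3.
Sum = 3 + 3 + 3 + 3 + 3 + 3 + 3 + 3 = 24.

24


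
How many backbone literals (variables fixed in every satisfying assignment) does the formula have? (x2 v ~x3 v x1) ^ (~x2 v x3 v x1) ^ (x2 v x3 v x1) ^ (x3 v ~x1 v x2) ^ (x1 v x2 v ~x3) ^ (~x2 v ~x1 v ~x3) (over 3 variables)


Find all satisfying assignments: 3 model(s).
Check which variables have the same value in every model.
No variable is fixed across all models.
Backbone size = 0.

0


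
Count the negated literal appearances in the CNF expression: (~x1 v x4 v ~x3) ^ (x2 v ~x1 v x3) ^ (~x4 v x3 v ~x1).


Scan each clause for negated literals.
Clause 1: 2 negative; Clause 2: 1 negative; Clause 3: 2 negative.
Total negative literal occurrences = 5.

5


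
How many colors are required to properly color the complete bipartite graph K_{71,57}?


K_{71,57} is bipartite by definition: the two parts are independent sets, with every edge crossing between them.
Color all vertices in one part with color 1 and all vertices in the other part with color 2.
Since the graph has at least one edge, one color does not suffice.
Chromatic number = 2.

2


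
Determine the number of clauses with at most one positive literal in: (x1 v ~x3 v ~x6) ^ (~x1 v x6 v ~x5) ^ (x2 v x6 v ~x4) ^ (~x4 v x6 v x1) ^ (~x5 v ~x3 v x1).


A Horn clause has at most one positive literal.
Clause 1: 1 positive lit(s) -> Horn
Clause 2: 1 positive lit(s) -> Horn
Clause 3: 2 positive lit(s) -> not Horn
Clause 4: 2 positive lit(s) -> not Horn
Clause 5: 1 positive lit(s) -> Horn
Total Horn clauses = 3.

3


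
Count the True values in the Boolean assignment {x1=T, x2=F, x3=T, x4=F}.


The weight is the number of variables assigned True.
True variables: x1, x3.
Weight = 2.

2


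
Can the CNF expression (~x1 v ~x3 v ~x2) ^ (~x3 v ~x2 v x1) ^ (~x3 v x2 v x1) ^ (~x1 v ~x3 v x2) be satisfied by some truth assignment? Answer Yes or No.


Check all 8 possible truth assignments.
Number of satisfying assignments found: 4.
The formula is satisfiable.

Yes


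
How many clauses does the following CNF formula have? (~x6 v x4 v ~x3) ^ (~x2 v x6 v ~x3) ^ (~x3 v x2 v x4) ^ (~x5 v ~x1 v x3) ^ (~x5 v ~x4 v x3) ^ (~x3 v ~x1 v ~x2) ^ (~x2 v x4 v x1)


Each group enclosed in parentheses joined by ^ is one clause.
Counting the conjuncts: 7 clauses.

7


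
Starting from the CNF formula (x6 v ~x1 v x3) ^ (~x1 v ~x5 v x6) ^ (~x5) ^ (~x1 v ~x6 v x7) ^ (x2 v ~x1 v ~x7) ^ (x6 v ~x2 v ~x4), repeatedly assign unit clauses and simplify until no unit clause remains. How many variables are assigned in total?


Unit propagation repeatedly assigns the literal in any unit clause, then simplifies.
Assignments in order: x5 = F.
No further unit clauses remain.
Total variables assigned = 1.

1


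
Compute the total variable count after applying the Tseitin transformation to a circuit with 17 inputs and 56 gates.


The Tseitin transformation introduces one auxiliary variable per gate.
Total variables = inputs + gates = 17 + 56 = 73.

73


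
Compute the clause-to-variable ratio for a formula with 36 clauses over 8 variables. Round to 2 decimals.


Clause-to-variable ratio = clauses / variables.
36 / 8 = 4.5.

4.5


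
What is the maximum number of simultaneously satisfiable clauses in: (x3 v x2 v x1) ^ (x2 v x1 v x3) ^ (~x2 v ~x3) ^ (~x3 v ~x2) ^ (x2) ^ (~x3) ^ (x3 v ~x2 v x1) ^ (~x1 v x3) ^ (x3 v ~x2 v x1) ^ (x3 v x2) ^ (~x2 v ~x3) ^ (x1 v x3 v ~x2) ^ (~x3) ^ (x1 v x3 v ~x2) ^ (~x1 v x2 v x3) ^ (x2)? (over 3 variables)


Enumerate all 8 truth assignments.
For each, count how many of the 16 clauses are satisfied.
The formula is not fully satisfiable, so the maximum is below 16.
Maximum simultaneously satisfiable clauses = 15.

15


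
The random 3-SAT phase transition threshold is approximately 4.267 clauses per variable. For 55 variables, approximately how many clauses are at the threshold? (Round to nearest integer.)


The 3-SAT phase transition occurs at approximately 4.267 clauses per variable.
m = 4.267 * 55 = 234.685.
Rounded to nearest integer: 235.

235


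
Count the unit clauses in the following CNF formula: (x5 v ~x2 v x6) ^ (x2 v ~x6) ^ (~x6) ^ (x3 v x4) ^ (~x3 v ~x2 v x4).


A unit clause contains exactly one literal.
Unit clauses found: (~x6).
Count = 1.

1


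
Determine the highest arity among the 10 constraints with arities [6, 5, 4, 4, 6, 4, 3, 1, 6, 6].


The arities are: 6, 5, 4, 4, 6, 4, 3, 1, 6, 6.
Scan for the maximum value.
Maximum arity = 6.

6


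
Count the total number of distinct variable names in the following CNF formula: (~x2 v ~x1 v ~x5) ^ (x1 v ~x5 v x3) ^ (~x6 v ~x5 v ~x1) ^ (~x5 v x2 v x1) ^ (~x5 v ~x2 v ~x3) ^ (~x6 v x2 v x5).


Identify each distinct variable in the formula.
Variables found: x1, x2, x3, x5, x6.
Total distinct variables = 5.

5


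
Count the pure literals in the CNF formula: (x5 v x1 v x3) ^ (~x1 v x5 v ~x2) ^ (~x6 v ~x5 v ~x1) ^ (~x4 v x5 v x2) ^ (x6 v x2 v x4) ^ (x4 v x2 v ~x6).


A pure literal appears in only one polarity across all clauses.
Pure literals: x3 (positive only).
Count = 1.

1


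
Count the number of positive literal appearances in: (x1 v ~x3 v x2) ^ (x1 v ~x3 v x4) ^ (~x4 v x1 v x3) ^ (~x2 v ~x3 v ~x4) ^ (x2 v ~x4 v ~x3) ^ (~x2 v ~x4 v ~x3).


Scan each clause for unnegated literals.
Clause 1: 2 positive; Clause 2: 2 positive; Clause 3: 2 positive; Clause 4: 0 positive; Clause 5: 1 positive; Clause 6: 0 positive.
Total positive literal occurrences = 7.

7


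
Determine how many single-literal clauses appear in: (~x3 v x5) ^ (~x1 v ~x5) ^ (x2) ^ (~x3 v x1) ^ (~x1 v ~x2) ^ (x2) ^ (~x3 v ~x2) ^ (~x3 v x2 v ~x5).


A unit clause contains exactly one literal.
Unit clauses found: (x2), (x2).
Count = 2.

2


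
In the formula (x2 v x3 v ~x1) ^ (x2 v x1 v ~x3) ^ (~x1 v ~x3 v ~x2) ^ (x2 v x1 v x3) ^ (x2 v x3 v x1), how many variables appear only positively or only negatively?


A pure literal appears in only one polarity across all clauses.
No pure literals found.
Count = 0.

0


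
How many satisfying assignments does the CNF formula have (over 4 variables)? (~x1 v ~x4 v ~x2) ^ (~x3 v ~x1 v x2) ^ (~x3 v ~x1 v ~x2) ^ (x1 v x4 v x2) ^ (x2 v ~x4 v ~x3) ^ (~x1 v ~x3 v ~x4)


Enumerate all 16 truth assignments over 4 variables.
Test each against every clause.
Satisfying assignments found: 8.

8


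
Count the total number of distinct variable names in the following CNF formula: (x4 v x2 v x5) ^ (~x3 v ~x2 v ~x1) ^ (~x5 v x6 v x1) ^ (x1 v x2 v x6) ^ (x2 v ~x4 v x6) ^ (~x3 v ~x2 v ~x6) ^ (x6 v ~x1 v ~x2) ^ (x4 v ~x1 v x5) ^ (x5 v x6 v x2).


Identify each distinct variable in the formula.
Variables found: x1, x2, x3, x4, x5, x6.
Total distinct variables = 6.

6


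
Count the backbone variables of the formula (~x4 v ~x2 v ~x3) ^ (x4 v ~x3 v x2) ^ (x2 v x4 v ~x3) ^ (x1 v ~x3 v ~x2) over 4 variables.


Find all satisfying assignments: 11 model(s).
Check which variables have the same value in every model.
No variable is fixed across all models.
Backbone size = 0.

0


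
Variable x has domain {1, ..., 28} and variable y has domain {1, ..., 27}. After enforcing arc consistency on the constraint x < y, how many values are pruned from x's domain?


For the constraint x < y, x needs a supporting value in y's domain.
x can be at most 26 (one less than y's maximum).
Valid x values from domain: 26 out of 28.
Pruned = 28 - 26 = 2.

2


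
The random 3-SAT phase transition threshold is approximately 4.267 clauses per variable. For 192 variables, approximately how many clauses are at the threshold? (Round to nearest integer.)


The 3-SAT phase transition occurs at approximately 4.267 clauses per variable.
m = 4.267 * 192 = 819.264.
Rounded to nearest integer: 819.

819


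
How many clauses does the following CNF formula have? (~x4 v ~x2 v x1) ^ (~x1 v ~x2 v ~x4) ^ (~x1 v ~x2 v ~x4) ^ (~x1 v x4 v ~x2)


Each group enclosed in parentheses joined by ^ is one clause.
Counting the conjuncts: 4 clauses.

4


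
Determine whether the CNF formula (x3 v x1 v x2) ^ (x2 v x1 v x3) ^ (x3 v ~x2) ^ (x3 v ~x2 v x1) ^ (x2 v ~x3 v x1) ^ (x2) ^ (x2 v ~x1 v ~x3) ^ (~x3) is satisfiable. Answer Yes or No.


Check all 8 possible truth assignments.
Number of satisfying assignments found: 0.
The formula is unsatisfiable.

No


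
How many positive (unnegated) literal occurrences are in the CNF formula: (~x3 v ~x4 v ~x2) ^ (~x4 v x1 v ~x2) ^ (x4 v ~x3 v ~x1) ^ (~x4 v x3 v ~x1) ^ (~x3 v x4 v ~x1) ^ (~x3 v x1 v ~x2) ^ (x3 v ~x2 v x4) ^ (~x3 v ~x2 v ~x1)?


Scan each clause for unnegated literals.
Clause 1: 0 positive; Clause 2: 1 positive; Clause 3: 1 positive; Clause 4: 1 positive; Clause 5: 1 positive; Clause 6: 1 positive; Clause 7: 2 positive; Clause 8: 0 positive.
Total positive literal occurrences = 7.

7


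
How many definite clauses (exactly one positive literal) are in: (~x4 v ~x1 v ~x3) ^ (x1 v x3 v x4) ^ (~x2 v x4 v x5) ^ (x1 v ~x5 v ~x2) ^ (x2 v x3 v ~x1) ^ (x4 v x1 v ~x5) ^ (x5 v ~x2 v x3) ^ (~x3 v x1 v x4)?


A definite clause has exactly one positive literal.
Clause 1: 0 positive -> not definite
Clause 2: 3 positive -> not definite
Clause 3: 2 positive -> not definite
Clause 4: 1 positive -> definite
Clause 5: 2 positive -> not definite
Clause 6: 2 positive -> not definite
Clause 7: 2 positive -> not definite
Clause 8: 2 positive -> not definite
Definite clause count = 1.

1


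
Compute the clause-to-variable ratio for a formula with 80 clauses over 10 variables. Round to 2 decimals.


Clause-to-variable ratio = clauses / variables.
80 / 10 = 8.0.

8.0


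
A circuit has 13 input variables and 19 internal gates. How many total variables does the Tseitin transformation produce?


The Tseitin transformation introduces one auxiliary variable per gate.
Total variables = inputs + gates = 13 + 19 = 32.

32


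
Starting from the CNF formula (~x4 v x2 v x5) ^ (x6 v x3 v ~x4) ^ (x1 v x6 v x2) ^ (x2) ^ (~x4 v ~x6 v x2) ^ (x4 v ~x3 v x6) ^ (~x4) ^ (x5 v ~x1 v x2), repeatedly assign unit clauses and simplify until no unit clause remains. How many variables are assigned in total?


Unit propagation repeatedly assigns the literal in any unit clause, then simplifies.
Assignments in order: x2 = T, x4 = F.
No further unit clauses remain.
Total variables assigned = 2.

2


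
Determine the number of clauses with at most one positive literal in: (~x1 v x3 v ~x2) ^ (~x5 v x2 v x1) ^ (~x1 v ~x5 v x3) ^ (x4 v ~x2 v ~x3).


A Horn clause has at most one positive literal.
Clause 1: 1 positive lit(s) -> Horn
Clause 2: 2 positive lit(s) -> not Horn
Clause 3: 1 positive lit(s) -> Horn
Clause 4: 1 positive lit(s) -> Horn
Total Horn clauses = 3.

3


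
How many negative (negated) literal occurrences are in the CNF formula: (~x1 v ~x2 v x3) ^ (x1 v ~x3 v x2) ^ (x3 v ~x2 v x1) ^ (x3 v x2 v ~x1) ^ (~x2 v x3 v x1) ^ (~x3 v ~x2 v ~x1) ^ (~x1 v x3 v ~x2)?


Scan each clause for negated literals.
Clause 1: 2 negative; Clause 2: 1 negative; Clause 3: 1 negative; Clause 4: 1 negative; Clause 5: 1 negative; Clause 6: 3 negative; Clause 7: 2 negative.
Total negative literal occurrences = 11.

11


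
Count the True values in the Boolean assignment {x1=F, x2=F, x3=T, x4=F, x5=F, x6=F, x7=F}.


The weight is the number of variables assigned True.
True variables: x3.
Weight = 1.

1


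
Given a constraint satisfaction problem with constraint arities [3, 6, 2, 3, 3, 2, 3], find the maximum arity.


The arities are: 3, 6, 2, 3, 3, 2, 3.
Scan for the maximum value.
Maximum arity = 6.

6


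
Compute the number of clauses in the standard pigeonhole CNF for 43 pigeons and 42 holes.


The PHP encoding has two parts:
1) At-least-one-hole clauses: 43 (one per pigeon, each with 42 literals).
2) At-most-one-pigeon-per-hole clauses: 42 holes * C(43,2) = 42 * 903 = 37926.
Total clauses = 43 + 37926 = 37969.

37969


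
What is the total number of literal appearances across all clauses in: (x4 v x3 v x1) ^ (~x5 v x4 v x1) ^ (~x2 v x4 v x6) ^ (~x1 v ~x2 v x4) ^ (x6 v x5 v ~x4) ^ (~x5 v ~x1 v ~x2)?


Clause lengths: 3, 3, 3, 3, 3, 3.
Sum = 3 + 3 + 3 + 3 + 3 + 3 = 18.

18


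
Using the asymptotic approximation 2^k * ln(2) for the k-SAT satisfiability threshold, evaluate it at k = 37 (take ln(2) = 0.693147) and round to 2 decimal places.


Using the asymptotic formula: threshold ~ 2^k * ln(2).
2^37 = 137438953472.
137438953472 * 0.693147 = 95265398282.26.

95265398282.26


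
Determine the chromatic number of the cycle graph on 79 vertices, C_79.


An odd cycle cannot be 2-colored: alternating two colors around the cycle returns to the start with a conflict.
Since 79 is odd, three colors are required (and three suffice).
Chromatic number = 3.

3


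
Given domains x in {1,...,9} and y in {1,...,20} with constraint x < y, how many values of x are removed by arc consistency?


For the constraint x < y, x needs a supporting value in y's domain.
x can be at most 19 (one less than y's maximum).
Valid x values from domain: 9 out of 9.
Pruned = 9 - 9 = 0.

0


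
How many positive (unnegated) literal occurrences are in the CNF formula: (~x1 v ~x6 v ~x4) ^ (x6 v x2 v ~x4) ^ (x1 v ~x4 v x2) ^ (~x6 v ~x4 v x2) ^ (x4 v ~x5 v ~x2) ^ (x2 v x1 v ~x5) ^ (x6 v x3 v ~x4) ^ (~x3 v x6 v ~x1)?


Scan each clause for unnegated literals.
Clause 1: 0 positive; Clause 2: 2 positive; Clause 3: 2 positive; Clause 4: 1 positive; Clause 5: 1 positive; Clause 6: 2 positive; Clause 7: 2 positive; Clause 8: 1 positive.
Total positive literal occurrences = 11.

11


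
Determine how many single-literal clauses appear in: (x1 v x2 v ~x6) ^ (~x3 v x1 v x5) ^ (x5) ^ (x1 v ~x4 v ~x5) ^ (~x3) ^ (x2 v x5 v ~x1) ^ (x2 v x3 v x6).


A unit clause contains exactly one literal.
Unit clauses found: (x5), (~x3).
Count = 2.

2


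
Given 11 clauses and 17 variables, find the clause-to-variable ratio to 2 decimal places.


Clause-to-variable ratio = clauses / variables.
11 / 17 = 0.65.

0.65


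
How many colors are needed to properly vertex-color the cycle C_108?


A cycle on an even number of vertices is bipartite: alternate two colors around the cycle.
Since 108 is even, two colors suffice, and at least two are needed because the graph has edges.
Chromatic number = 2.

2


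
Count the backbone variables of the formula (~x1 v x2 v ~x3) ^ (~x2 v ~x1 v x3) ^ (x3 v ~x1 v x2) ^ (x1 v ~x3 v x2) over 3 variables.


Find all satisfying assignments: 4 model(s).
Check which variables have the same value in every model.
No variable is fixed across all models.
Backbone size = 0.

0


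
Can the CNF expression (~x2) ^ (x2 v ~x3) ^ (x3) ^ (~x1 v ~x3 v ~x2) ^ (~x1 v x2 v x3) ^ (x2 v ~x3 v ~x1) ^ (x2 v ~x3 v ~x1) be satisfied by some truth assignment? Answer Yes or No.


Check all 8 possible truth assignments.
Number of satisfying assignments found: 0.
The formula is unsatisfiable.

No


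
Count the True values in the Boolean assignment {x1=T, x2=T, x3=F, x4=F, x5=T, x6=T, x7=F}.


The weight is the number of variables assigned True.
True variables: x1, x2, x5, x6.
Weight = 4.

4


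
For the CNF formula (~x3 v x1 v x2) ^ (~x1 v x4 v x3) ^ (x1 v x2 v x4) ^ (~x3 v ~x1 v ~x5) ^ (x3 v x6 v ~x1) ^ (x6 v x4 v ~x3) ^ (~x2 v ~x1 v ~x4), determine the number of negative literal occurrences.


Scan each clause for negated literals.
Clause 1: 1 negative; Clause 2: 1 negative; Clause 3: 0 negative; Clause 4: 3 negative; Clause 5: 1 negative; Clause 6: 1 negative; Clause 7: 3 negative.
Total negative literal occurrences = 10.

10


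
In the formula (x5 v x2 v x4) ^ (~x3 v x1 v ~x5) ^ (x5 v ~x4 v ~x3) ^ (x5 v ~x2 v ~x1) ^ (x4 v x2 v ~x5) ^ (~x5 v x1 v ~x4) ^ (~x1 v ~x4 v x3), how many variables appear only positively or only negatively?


A pure literal appears in only one polarity across all clauses.
No pure literals found.
Count = 0.

0
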